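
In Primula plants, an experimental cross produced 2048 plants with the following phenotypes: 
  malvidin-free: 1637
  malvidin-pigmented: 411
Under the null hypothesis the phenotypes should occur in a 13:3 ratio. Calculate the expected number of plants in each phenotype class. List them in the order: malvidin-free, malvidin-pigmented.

The 13:3 ratio has 16 parts, so with N = 2048 the expected counts are:
  malvidin-free: 2048 × 13/16 = 1664
  malvidin-pigmented: 2048 × 3/16 = 384

1664, 384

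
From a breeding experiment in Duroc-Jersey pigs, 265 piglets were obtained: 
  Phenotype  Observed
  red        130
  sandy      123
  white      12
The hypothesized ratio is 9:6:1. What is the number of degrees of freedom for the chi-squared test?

2

A goodness-of-fit test with 3 phenotype classes has df = 3 − 1 = 2.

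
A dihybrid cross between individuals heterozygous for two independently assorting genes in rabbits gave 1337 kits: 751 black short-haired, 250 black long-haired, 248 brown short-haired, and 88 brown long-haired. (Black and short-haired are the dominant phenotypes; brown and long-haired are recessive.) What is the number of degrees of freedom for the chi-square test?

3

A dihybrid F₂ with independent assortment and complete dominance at both loci gives a 9:3:3:1 phenotypic ratio.
A goodness-of-fit test with 4 phenotype classes has df = 4 − 1 = 3.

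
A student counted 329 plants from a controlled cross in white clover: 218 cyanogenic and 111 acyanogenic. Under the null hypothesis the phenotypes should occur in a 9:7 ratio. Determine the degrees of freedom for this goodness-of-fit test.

A goodness-of-fit test with 2 phenotype classes has df = 2 − 1 = 1.

1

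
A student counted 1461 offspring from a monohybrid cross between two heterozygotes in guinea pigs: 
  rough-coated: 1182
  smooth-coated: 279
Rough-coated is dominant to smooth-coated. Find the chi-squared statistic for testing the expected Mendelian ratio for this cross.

27.156

For a monohybrid cross between heterozygotes with complete dominance, the expected phenotypic ratio is 3:1.
Total ratio parts = 4. Expected numbers out of 1461:
  rough-coated: 1461 × 3/4 = 1095.75
  smooth-coated: 1461 × 1/4 = 365.25
χ² = Σ (O − E)² / E
  rough-coated: (1182 − 1095.75)² / 1095.75 = 6.7890
  smooth-coated: (279 − 365.25)² / 365.25 = 20.3670
χ² = 6.7890 + 20.3670 = 27.156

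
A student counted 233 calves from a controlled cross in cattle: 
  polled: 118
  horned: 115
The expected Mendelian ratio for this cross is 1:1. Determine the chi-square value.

Under the 1:1 hypothesis (Σ ratio = 2, N = 233):
  polled: 233 × 1/2 = 116.5
  horned: 233 × 1/2 = 116.5
χ² = Σ (O − E)² / E
  polled: (118 − 116.5)² / 116.5 = 0.0193
  horned: (115 − 116.5)² / 116.5 = 0.0193
χ² = 0.0193 + 0.0193 = 0.0386 ≈ 0.039

0.039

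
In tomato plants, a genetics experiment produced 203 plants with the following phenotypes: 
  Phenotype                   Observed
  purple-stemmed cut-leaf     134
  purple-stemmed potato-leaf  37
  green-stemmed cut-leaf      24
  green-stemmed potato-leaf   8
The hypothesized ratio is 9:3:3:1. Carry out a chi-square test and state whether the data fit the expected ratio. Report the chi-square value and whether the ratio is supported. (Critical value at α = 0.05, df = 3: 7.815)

10.395; not consistent

Under the 9:3:3:1 hypothesis (Σ ratio = 16, N = 203):
  purple-stemmed cut-leaf: 203 × 9/16 = 114.1875
  purple-stemmed potato-leaf: 203 × 3/16 = 38.0625
  green-stemmed cut-leaf: 203 × 3/16 = 38.0625
  green-stemmed potato-leaf: 203 × 1/16 = 12.6875
χ² = Σ (O − E)² / E
  purple-stemmed cut-leaf: (134 − 114.1875)² / 114.1875 = 3.4376
  purple-stemmed potato-leaf: (37 − 38.0625)² / 38.0625 = 0.0297
  green-stemmed cut-leaf: (24 − 38.0625)² / 38.0625 = 5.1955
  green-stemmed potato-leaf: (8 − 12.6875)² / 12.6875 = 1.7318
χ² = 3.4376 + 0.0297 + 5.1955 + 1.7318 = 10.3946 ≈ 10.395
Degrees of freedom = 4 − 1 = 3; critical value at α = 0.05 is 7.815.
Since 10.395 > 7.815, we reject the null hypothesis — the data do not fit the 9:3:3:1 ratio.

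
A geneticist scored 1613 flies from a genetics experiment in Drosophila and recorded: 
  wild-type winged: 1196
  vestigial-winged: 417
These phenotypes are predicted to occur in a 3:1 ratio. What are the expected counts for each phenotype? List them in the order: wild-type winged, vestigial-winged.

1209.75, 403.25

Expected counts for N = 1613 under a 3:1 ratio (total parts = 4):
  wild-type winged: 1613 × 3/4 = 1209.75
  vestigial-winged: 1613 × 1/4 = 403.25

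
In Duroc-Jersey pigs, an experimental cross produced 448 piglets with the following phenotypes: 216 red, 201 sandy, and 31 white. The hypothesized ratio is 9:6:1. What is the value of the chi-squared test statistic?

Expected counts for N = 448 under a 9:6:1 ratio (total parts = 16):
  red: 448 × 9/16 = 252
  sandy: 448 × 6/16 = 168
  white: 448 × 1/16 = 28
χ² = Σ (O − E)² / E
  red: (216 − 252)² / 252 = 5.1429
  sandy: (201 − 168)² / 168 = 6.4821
  white: (31 − 28)² / 28 = 0.3214
χ² = 5.1429 + 6.4821 + 0.3214 = 11.9464 ≈ 11.946

11.946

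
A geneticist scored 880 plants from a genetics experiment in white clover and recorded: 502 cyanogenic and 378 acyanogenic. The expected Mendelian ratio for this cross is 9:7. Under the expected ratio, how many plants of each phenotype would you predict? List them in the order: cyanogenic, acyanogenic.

Expected counts for N = 880 under a 9:7 ratio (total parts = 16):
  cyanogenic: 880 × 9/16 = 495
  acyanogenic: 880 × 7/16 = 385

495, 385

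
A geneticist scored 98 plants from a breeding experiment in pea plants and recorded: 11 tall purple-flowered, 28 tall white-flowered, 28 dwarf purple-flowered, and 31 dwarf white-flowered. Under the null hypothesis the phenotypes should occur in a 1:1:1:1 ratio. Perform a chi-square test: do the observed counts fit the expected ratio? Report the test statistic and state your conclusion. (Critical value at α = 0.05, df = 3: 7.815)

10.163; not consistent

Expected counts for N = 98 under a 1:1:1:1 ratio (total parts = 4):
  tall purple-flowered: 98 × 1/4 = 24.5
  tall white-flowered: 98 × 1/4 = 24.5
  dwarf purple-flowered: 98 × 1/4 = 24.5
  dwarf white-flowered: 98 × 1/4 = 24.5
χ² = Σ (O − E)² / E
  tall purple-flowered: (11 − 24.5)² / 24.5 = 7.4388
  tall white-flowered: (28 − 24.5)² / 24.5 = 0.5000
  dwarf purple-flowered: (28 − 24.5)² / 24.5 = 0.5000
  dwarf white-flowered: (31 − 24.5)² / 24.5 = 1.7245
χ² = 7.4388 + 0.5000 + 0.5000 + 1.7245 = 10.1633 ≈ 10.163
Degrees of freedom = 4 − 1 = 3; critical value at α = 0.05 is 7.815.
Since 10.163 > 7.815, we reject the null hypothesis — the data do not fit the 1:1:1:1 ratio.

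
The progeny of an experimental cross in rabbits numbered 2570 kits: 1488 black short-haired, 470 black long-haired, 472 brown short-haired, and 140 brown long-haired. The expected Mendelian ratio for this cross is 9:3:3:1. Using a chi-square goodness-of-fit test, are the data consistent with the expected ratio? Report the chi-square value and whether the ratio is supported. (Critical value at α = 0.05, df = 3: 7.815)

4.385; consistent

Expected counts for N = 2570 under a 9:3:3:1 ratio (total parts = 16):
  black short-haired: 2570 × 9/16 = 1445.625
  black long-haired: 2570 × 3/16 = 481.875
  brown short-haired: 2570 × 3/16 = 481.875
  brown long-haired: 2570 × 1/16 = 160.625
χ² = Σ (O − E)² / E
  black short-haired: (1488 − 1445.625)² / 1445.625 = 1.2421
  black long-haired: (470 − 481.875)² / 481.875 = 0.2926
  brown short-haired: (472 − 481.875)² / 481.875 = 0.2024
  brown long-haired: (140 − 160.625)² / 160.625 = 2.6483
χ² = 1.2421 + 0.2926 + 0.2024 + 2.6483 = 4.3854 ≈ 4.385
Degrees of freedom = 4 − 1 = 3; critical value at α = 0.05 is 7.815.
Since 4.385 < 7.815, we fail to reject the null hypothesis — the data are consistent with the 9:3:3:1 ratio.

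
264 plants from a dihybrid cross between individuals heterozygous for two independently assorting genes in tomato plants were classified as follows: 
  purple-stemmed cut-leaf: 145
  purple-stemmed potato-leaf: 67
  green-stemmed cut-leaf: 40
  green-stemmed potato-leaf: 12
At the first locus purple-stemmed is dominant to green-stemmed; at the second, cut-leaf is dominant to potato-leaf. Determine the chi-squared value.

A dihybrid F₂ with independent assortment and complete dominance at both loci gives a 9:3:3:1 phenotypic ratio.
Under the 9:3:3:1 hypothesis (Σ ratio = 16, N = 264):
  purple-stemmed cut-leaf: 264 × 9/16 = 148.5
  purple-stemmed potato-leaf: 264 × 3/16 = 49.5
  green-stemmed cut-leaf: 264 × 3/16 = 49.5
  green-stemmed potato-leaf: 264 × 1/16 = 16.5
χ² = Σ (O − E)² / E
  purple-stemmed cut-leaf: (145 − 148.5)² / 148.5 = 0.0825
  purple-stemmed potato-leaf: (67 − 49.5)² / 49.5 = 6.1869
  green-stemmed cut-leaf: (40 − 49.5)² / 49.5 = 1.8232
  green-stemmed potato-leaf: (12 − 16.5)² / 16.5 = 1.2273
χ² = 0.0825 + 6.1869 + 1.8232 + 1.2273 = 9.3199 ≈ 9.320

9.320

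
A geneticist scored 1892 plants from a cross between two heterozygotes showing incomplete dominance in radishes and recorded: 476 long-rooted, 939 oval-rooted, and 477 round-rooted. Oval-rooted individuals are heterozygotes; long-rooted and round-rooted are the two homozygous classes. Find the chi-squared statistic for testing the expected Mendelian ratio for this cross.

0.105

With incomplete dominance, a heterozygote × heterozygote cross gives a 1:2:1 phenotypic ratio.
The 1:2:1 ratio has 4 parts, so with N = 1892 the expected counts are:
  long-rooted: 1892 × 1/4 = 473
  oval-rooted: 1892 × 2/4 = 946
  round-rooted: 1892 × 1/4 = 473
χ² = Σ (O − E)² / E
  long-rooted: (476 − 473)² / 473 = 0.0190
  oval-rooted: (939 − 946)² / 946 = 0.0518
  round-rooted: (477 − 473)² / 473 = 0.0338
χ² = 0.0190 + 0.0518 + 0.0338 = 0.1046 ≈ 0.105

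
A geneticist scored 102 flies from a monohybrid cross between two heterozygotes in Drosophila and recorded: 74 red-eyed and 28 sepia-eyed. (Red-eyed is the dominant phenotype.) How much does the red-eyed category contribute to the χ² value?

For a monohybrid cross between heterozygotes with complete dominance, the expected phenotypic ratio is 3:1.
Total ratio parts = 4. Expected numbers out of 102:
  red-eyed: 102 × 3/4 = 76.5
  sepia-eyed: 102 × 1/4 = 25.5
Contribution of red-eyed: (74 − 76.5)² / 76.5 = 0.0817

0.082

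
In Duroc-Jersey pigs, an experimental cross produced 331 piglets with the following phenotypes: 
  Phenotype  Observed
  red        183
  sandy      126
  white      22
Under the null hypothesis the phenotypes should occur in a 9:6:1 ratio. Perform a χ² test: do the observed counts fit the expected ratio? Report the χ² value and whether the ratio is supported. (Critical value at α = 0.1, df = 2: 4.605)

0.166; consistent

Total ratio parts = 16. Expected numbers out of 331:
  red: 331 × 9/16 = 186.1875
  sandy: 331 × 6/16 = 124.125
  white: 331 × 1/16 = 20.6875
χ² = Σ (O − E)² / E
  red: (183 − 186.1875)² / 186.1875 = 0.0546
  sandy: (126 − 124.125)² / 124.125 = 0.0283
  white: (22 − 20.6875)² / 20.6875 = 0.0833
χ² = 0.0546 + 0.0283 + 0.0833 = 0.1662 ≈ 0.166
Degrees of freedom = 3 − 1 = 2; critical value at α = 0.1 is 4.605.
Since 0.166 < 4.605, we fail to reject the null hypothesis — the data are consistent with the 9:6:1 ratio.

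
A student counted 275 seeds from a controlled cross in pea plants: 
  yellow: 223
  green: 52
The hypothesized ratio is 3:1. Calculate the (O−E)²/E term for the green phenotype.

The 3:1 ratio has 4 parts, so with N = 275 the expected counts are:
  yellow: 275 × 3/4 = 206.25
  green: 275 × 1/4 = 68.75
Contribution of green: (52 − 68.75)² / 68.75 = 4.0809

4.081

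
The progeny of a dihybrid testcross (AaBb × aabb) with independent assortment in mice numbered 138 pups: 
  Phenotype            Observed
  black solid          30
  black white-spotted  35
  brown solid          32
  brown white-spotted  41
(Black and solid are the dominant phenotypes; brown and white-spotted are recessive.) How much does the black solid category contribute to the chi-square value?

0.587

A dihybrid testcross with independent assortment gives a 1:1:1:1 ratio.
Expected counts for N = 138 under a 1:1:1:1 ratio (total parts = 4):
  black solid: 138 × 1/4 = 34.5
  black white-spotted: 138 × 1/4 = 34.5
  brown solid: 138 × 1/4 = 34.5
  brown white-spotted: 138 × 1/4 = 34.5
Contribution of black solid: (30 − 34.5)² / 34.5 = 0.5870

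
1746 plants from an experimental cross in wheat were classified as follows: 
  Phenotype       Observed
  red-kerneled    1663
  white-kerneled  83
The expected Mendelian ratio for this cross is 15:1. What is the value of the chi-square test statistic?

Expected counts for N = 1746 under a 15:1 ratio (total parts = 16):
  red-kerneled: 1746 × 15/16 = 1636.875
  white-kerneled: 1746 × 1/16 = 109.125
χ² = Σ (O − E)² / E
  red-kerneled: (1663 − 1636.875)² / 1636.875 = 0.4170
  white-kerneled: (83 − 109.125)² / 109.125 = 6.2544
χ² = 0.4170 + 6.2544 = 6.6714 ≈ 6.671

6.671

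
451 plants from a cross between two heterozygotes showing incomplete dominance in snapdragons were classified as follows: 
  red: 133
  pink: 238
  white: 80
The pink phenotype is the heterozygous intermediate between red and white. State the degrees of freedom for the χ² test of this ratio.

With incomplete dominance, a heterozygote × heterozygote cross gives a 1:2:1 phenotypic ratio.
A goodness-of-fit test with 3 phenotype classes has df = 3 − 1 = 2.

2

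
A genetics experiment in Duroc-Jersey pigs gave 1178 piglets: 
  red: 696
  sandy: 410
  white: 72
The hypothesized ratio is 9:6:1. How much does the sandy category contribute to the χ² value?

Total ratio parts = 16. Expected numbers out of 1178:
  red: 1178 × 9/16 = 662.625
  sandy: 1178 × 6/16 = 441.75
  white: 1178 × 1/16 = 73.625
Contribution of sandy: (410 − 441.75)² / 441.75 = 2.2820

2.282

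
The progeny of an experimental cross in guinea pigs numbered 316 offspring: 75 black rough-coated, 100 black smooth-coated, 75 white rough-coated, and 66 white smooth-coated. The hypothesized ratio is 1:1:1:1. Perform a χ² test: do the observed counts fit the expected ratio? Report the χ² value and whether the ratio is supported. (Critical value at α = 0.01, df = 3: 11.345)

8.127; consistent

Under the 1:1:1:1 hypothesis (Σ ratio = 4, N = 316):
  black rough-coated: 316 × 1/4 = 79
  black smooth-coated: 316 × 1/4 = 79
  white rough-coated: 316 × 1/4 = 79
  white smooth-coated: 316 × 1/4 = 79
χ² = Σ (O − E)² / E
  black rough-coated: (75 − 79)² / 79 = 0.2025
  black smooth-coated: (100 − 79)² / 79 = 5.5823
  white rough-coated: (75 − 79)² / 79 = 0.2025
  white smooth-coated: (66 − 79)² / 79 = 2.1392
χ² = 0.2025 + 5.5823 + 0.2025 + 2.1392 = 8.1265 ≈ 8.127
Degrees of freedom = 4 − 1 = 3; critical value at α = 0.01 is 11.345.
Since 8.127 < 11.345, we fail to reject the null hypothesis — the data are consistent with the 1:1:1:1 ratio.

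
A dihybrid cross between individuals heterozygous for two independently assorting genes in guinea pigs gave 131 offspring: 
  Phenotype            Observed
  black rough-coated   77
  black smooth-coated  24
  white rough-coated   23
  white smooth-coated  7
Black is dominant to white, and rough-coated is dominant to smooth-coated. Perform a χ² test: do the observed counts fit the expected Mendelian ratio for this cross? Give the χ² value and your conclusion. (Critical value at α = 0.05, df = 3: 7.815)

A dihybrid F₂ with independent assortment and complete dominance at both loci gives a 9:3:3:1 phenotypic ratio.
Total ratio parts = 16. Expected numbers out of 131:
  black rough-coated: 131 × 9/16 = 73.6875
  black smooth-coated: 131 × 3/16 = 24.5625
  white rough-coated: 131 × 3/16 = 24.5625
  white smooth-coated: 131 × 1/16 = 8.1875
χ² = Σ (O − E)² / E
  black rough-coated: (77 − 73.6875)² / 73.6875 = 0.1489
  black smooth-coated: (24 − 24.5625)² / 24.5625 = 0.0129
  white rough-coated: (23 − 24.5625)² / 24.5625 = 0.0994
  white smooth-coated: (7 − 8.1875)² / 8.1875 = 0.1722
χ² = 0.1489 + 0.0129 + 0.0994 + 0.1722 = 0.4334 ≈ 0.433
Degrees of freedom = 4 − 1 = 3; critical value at α = 0.05 is 7.815.
Since 0.433 < 7.815, we fail to reject the null hypothesis — the data are consistent with the 9:3:3:1 ratio.

0.433; consistent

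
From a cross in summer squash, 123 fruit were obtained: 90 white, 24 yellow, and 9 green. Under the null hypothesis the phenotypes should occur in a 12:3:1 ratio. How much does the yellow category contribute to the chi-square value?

The 12:3:1 ratio has 16 parts, so with N = 123 the expected counts are:
  white: 123 × 12/16 = 92.25
  yellow: 123 × 3/16 = 23.0625
  green: 123 × 1/16 = 7.6875
Contribution of yellow: (24 − 23.0625)² / 23.0625 = 0.0381

0.038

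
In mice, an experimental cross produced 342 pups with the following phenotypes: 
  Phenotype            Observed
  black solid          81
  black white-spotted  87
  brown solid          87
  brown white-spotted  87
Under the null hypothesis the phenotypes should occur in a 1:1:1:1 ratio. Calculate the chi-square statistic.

Under the 1:1:1:1 hypothesis (Σ ratio = 4, N = 342):
  black solid: 342 × 1/4 = 85.5
  black white-spotted: 342 × 1/4 = 85.5
  brown solid: 342 × 1/4 = 85.5
  brown white-spotted: 342 × 1/4 = 85.5
χ² = Σ (O − E)² / E
  black solid: (81 − 85.5)² / 85.5 = 0.2368
  black white-spotted: (87 − 85.5)² / 85.5 = 0.0263
  brown solid: (87 − 85.5)² / 85.5 = 0.0263
  brown white-spotted: (87 − 85.5)² / 85.5 = 0.0263
χ² = 0.2368 + 0.0263 + 0.0263 + 0.0263 = 0.3157 ≈ 0.316

0.316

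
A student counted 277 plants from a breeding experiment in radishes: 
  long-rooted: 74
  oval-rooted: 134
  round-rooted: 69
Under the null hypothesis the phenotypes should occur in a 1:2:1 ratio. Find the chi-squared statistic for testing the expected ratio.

0.473

Total ratio parts = 4. Expected numbers out of 277:
  long-rooted: 277 × 1/4 = 69.25
  oval-rooted: 277 × 2/4 = 138.5
  round-rooted: 277 × 1/4 = 69.25
χ² = Σ (O − E)² / E
  long-rooted: (74 − 69.25)² / 69.25 = 0.3258
  oval-rooted: (134 − 138.5)² / 138.5 = 0.1462
  round-rooted: (69 − 69.25)² / 69.25 = 0.0009
χ² = 0.3258 + 0.1462 + 0.0009 = 0.4729 ≈ 0.473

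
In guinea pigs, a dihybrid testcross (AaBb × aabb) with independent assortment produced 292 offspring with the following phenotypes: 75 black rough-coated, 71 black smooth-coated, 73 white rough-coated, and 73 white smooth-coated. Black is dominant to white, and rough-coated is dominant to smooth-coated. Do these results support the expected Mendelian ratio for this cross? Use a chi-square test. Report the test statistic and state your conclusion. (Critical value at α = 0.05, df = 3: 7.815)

A dihybrid testcross with independent assortment gives a 1:1:1:1 ratio.
The 1:1:1:1 ratio has 4 parts, so with N = 292 the expected counts are:
  black rough-coated: 292 × 1/4 = 73
  black smooth-coated: 292 × 1/4 = 73
  white rough-coated: 292 × 1/4 = 73
  white smooth-coated: 292 × 1/4 = 73
χ² = Σ (O − E)² / E
  black rough-coated: (75 − 73)² / 73 = 0.0548
  black smooth-coated: (71 − 73)² / 73 = 0.0548
  white rough-coated: (73 − 73)² / 73 = 0.0000
  white smooth-coated: (73 − 73)² / 73 = 0.0000
χ² = 0.0548 + 0.0548 + 0.0000 + 0.0000 = 0.1096 ≈ 0.110
Degrees of freedom = 4 − 1 = 3; critical value at α = 0.05 is 7.815.
Since 0.110 < 7.815, we fail to reject the null hypothesis — the data are consistent with the 1:1:1:1 ratio.

0.110; consistent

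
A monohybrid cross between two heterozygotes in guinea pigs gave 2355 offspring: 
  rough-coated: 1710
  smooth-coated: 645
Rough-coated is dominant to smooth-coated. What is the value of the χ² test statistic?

7.166

For a monohybrid cross between heterozygotes with complete dominance, the expected phenotypic ratio is 3:1.
Under the 3:1 hypothesis (Σ ratio = 4, N = 2355):
  rough-coated: 2355 × 3/4 = 1766.25
  smooth-coated: 2355 × 1/4 = 588.75
χ² = Σ (O − E)² / E
  rough-coated: (1710 − 1766.25)² / 1766.25 = 1.7914
  smooth-coated: (645 − 588.75)² / 588.75 = 5.3742
χ² = 1.7914 + 5.3742 = 7.1656 ≈ 7.166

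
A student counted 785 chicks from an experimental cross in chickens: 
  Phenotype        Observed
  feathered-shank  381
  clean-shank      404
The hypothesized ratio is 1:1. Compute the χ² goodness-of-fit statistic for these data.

0.674

Total ratio parts = 2. Expected numbers out of 785:
  feathered-shank: 785 × 1/2 = 392.5
  clean-shank: 785 × 1/2 = 392.5
χ² = Σ (O − E)² / E
  feathered-shank: (381 − 392.5)² / 392.5 = 0.3369
  clean-shank: (404 − 392.5)² / 392.5 = 0.3369
χ² = 0.3369 + 0.3369 = 0.6738 ≈ 0.674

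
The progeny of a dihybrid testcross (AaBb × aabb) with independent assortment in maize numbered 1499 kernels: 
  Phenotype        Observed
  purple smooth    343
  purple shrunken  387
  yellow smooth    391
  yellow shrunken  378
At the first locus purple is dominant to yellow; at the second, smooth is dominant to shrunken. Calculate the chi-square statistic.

A dihybrid testcross with independent assortment gives a 1:1:1:1 ratio.
Under the 1:1:1:1 hypothesis (Σ ratio = 4, N = 1499):
  purple smooth: 1499 × 1/4 = 374.75
  purple shrunken: 1499 × 1/4 = 374.75
  yellow smooth: 1499 × 1/4 = 374.75
  yellow shrunken: 1499 × 1/4 = 374.75
χ² = Σ (O − E)² / E
  purple smooth: (343 − 374.75)² / 374.75 = 2.6900
  purple shrunken: (387 − 374.75)² / 374.75 = 0.4004
  yellow smooth: (391 − 374.75)² / 374.75 = 0.7046
  yellow shrunken: (378 − 374.75)² / 374.75 = 0.0282
χ² = 2.6900 + 0.4004 + 0.7046 + 0.0282 = 3.8232 ≈ 3.823

3.823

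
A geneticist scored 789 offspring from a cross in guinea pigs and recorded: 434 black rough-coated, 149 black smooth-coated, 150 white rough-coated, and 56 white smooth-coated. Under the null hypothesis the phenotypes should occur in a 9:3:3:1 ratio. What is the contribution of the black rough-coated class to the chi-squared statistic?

0.217

Expected counts for N = 789 under a 9:3:3:1 ratio (total parts = 16):
  black rough-coated: 789 × 9/16 = 443.8125
  black smooth-coated: 789 × 3/16 = 147.9375
  white rough-coated: 789 × 3/16 = 147.9375
  white smooth-coated: 789 × 1/16 = 49.3125
Contribution of black rough-coated: (434 − 443.8125)² / 443.8125 = 0.2170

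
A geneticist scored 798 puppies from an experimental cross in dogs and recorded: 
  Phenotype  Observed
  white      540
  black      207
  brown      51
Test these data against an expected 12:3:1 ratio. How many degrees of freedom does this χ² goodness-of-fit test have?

2

A goodness-of-fit test with 3 phenotype classes has df = 3 − 1 = 2.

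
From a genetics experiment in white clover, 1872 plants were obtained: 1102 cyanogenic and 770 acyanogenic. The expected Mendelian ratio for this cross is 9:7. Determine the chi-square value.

Expected counts for N = 1872 under a 9:7 ratio (total parts = 16):
  cyanogenic: 1872 × 9/16 = 1053
  acyanogenic: 1872 × 7/16 = 819
χ² = Σ (O − E)² / E
  cyanogenic: (1102 − 1053)² / 1053 = 2.2802
  acyanogenic: (770 − 819)² / 819 = 2.9316
χ² = 2.2802 + 2.9316 = 5.2118 ≈ 5.212

5.212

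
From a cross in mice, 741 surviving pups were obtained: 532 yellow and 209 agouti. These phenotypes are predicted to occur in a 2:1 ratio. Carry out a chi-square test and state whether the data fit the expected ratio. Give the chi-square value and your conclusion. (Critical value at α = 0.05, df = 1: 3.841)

Expected counts for N = 741 under a 2:1 ratio (total parts = 3):
  yellow: 741 × 2/3 = 494
  agouti: 741 × 1/3 = 247
χ² = Σ (O − E)² / E
  yellow: (532 − 494)² / 494 = 2.9231
  agouti: (209 − 247)² / 247 = 5.8462
χ² = 2.9231 + 5.8462 = 8.7693 ≈ 8.769
Degrees of freedom = 2 − 1 = 1; critical value at α = 0.05 is 3.841.
Since 8.769 > 3.841, we reject the null hypothesis — the data do not fit the 2:1 ratio.

8.769; not consistent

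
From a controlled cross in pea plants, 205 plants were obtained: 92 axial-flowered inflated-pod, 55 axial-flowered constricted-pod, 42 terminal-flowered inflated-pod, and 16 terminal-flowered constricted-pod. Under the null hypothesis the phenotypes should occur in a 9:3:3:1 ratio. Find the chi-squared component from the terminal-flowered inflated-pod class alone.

Total ratio parts = 16. Expected numbers out of 205:
  axial-flowered inflated-pod: 205 × 9/16 = 115.3125
  axial-flowered constricted-pod: 205 × 3/16 = 38.4375
  terminal-flowered inflated-pod: 205 × 3/16 = 38.4375
  terminal-flowered constricted-pod: 205 × 1/16 = 12.8125
Contribution of terminal-flowered inflated-pod: (42 − 38.4375)² / 38.4375 = 0.3302

0.330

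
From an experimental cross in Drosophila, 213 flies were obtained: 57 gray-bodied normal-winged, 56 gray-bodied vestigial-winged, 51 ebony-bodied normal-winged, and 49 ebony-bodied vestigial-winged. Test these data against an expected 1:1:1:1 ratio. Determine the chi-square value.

Under the 1:1:1:1 hypothesis (Σ ratio = 4, N = 213):
  gray-bodied normal-winged: 213 × 1/4 = 53.25
  gray-bodied vestigial-winged: 213 × 1/4 = 53.25
  ebony-bodied normal-winged: 213 × 1/4 = 53.25
  ebony-bodied vestigial-winged: 213 × 1/4 = 53.25
χ² = Σ (O − E)² / E
  gray-bodied normal-winged: (57 − 53.25)² / 53.25 = 0.2641
  gray-bodied vestigial-winged: (56 − 53.25)² / 53.25 = 0.1420
  ebony-bodied normal-winged: (51 − 53.25)² / 53.25 = 0.0951
  ebony-bodied vestigial-winged: (49 − 53.25)² / 53.25 = 0.3392
χ² = 0.2641 + 0.1420 + 0.0951 + 0.3392 = 0.8404 ≈ 0.840

0.840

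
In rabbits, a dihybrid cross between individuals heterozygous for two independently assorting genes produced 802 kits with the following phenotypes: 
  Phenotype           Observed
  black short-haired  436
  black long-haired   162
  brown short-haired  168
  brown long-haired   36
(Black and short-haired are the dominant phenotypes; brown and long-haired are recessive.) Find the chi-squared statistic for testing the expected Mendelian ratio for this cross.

A dihybrid F₂ with independent assortment and complete dominance at both loci gives a 9:3:3:1 phenotypic ratio.
Total ratio parts = 16. Expected numbers out of 802:
  black short-haired: 802 × 9/16 = 451.125
  black long-haired: 802 × 3/16 = 150.375
  brown short-haired: 802 × 3/16 = 150.375
  brown long-haired: 802 × 1/16 = 50.125
χ² = Σ (O − E)² / E
  black short-haired: (436 − 451.125)² / 451.125 = 0.5071
  black long-haired: (162 − 150.375)² / 150.375 = 0.8987
  brown short-haired: (168 − 150.375)² / 150.375 = 2.0658
  brown long-haired: (36 − 50.125)² / 50.125 = 3.9804
χ² = 0.5071 + 0.8987 + 2.0658 + 3.9804 = 7.452

7.452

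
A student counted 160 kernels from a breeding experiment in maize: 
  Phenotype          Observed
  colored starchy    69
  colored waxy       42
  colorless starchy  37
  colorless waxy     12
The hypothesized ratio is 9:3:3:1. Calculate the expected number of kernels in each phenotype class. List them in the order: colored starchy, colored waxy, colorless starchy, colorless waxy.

The 9:3:3:1 ratio has 16 parts, so with N = 160 the expected counts are:
  colored starchy: 160 × 9/16 = 90
  colored waxy: 160 × 3/16 = 30
  colorless starchy: 160 × 3/16 = 30
  colorless waxy: 160 × 1/16 = 10

90, 30, 30, 10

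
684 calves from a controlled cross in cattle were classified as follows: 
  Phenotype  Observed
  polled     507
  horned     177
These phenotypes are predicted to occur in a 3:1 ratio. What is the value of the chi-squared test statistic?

Under the 3:1 hypothesis (Σ ratio = 4, N = 684):
  polled: 684 × 3/4 = 513
  horned: 684 × 1/4 = 171
χ² = Σ (O − E)² / E
  polled: (507 − 513)² / 513 = 0.0702
  horned: (177 − 171)² / 171 = 0.2105
χ² = 0.0702 + 0.2105 = 0.2807 ≈ 0.281

0.281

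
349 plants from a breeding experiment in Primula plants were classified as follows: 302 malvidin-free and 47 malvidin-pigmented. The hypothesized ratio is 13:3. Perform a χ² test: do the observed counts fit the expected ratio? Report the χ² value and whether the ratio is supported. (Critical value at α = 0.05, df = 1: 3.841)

The 13:3 ratio has 16 parts, so with N = 349 the expected counts are:
  malvidin-free: 349 × 13/16 = 283.5625
  malvidin-pigmented: 349 × 3/16 = 65.4375
χ² = Σ (O − E)² / E
  malvidin-free: (302 − 283.5625)² / 283.5625 = 1.1988
  malvidin-pigmented: (47 − 65.4375)² / 65.4375 = 5.1949
χ² = 1.1988 + 5.1949 = 6.3937 ≈ 6.394
Degrees of freedom = 2 − 1 = 1; critical value at α = 0.05 is 3.841.
Since 6.394 > 3.841, we reject the null hypothesis — the data do not fit the 13:3 ratio.

6.394; not consistent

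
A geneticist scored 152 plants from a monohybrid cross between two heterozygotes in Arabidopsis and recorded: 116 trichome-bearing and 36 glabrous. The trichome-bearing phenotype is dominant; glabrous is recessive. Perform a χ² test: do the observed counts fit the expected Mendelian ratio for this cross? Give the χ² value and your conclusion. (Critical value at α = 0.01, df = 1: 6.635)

0.140; consistent

For a monohybrid cross between heterozygotes with complete dominance, the expected phenotypic ratio is 3:1.
Under the 3:1 hypothesis (Σ ratio = 4, N = 152):
  trichome-bearing: 152 × 3/4 = 114
  glabrous: 152 × 1/4 = 38
χ² = Σ (O − E)² / E
  trichome-bearing: (116 − 114)² / 114 = 0.0351
  glabrous: (36 − 38)² / 38 = 0.1053
χ² = 0.0351 + 0.1053 = 0.1404 ≈ 0.140
Degrees of freedom = 2 − 1 = 1; critical value at α = 0.01 is 6.635.
Since 0.140 < 6.635, we fail to reject the null hypothesis — the data are consistent with the 3:1 ratio.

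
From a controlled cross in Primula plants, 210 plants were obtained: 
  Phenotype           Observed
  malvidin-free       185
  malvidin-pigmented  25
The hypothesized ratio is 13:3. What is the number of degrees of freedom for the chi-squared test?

1

A goodness-of-fit test with 2 phenotype classes has df = 2 − 1 = 1.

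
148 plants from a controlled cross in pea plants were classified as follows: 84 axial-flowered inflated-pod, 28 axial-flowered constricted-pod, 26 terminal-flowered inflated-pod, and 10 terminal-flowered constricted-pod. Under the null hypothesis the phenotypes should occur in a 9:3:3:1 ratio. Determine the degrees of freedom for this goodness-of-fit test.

A goodness-of-fit test with 4 phenotype classes has df = 4 − 1 = 3.

3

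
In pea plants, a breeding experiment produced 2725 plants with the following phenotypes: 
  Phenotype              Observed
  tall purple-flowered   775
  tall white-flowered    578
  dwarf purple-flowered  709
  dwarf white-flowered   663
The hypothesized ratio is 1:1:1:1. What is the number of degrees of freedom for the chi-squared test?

3

A goodness-of-fit test with 4 phenotype classes has df = 4 − 1 = 3.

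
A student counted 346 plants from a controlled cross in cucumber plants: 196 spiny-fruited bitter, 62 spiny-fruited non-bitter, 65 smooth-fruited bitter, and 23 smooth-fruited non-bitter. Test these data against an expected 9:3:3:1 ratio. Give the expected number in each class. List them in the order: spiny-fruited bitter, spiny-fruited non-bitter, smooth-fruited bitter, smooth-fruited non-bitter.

194.625, 64.875, 64.875, 21.625

Total ratio parts = 16. Expected numbers out of 346:
  spiny-fruited bitter: 346 × 9/16 = 194.625
  spiny-fruited non-bitter: 346 × 3/16 = 64.875
  smooth-fruited bitter: 346 × 3/16 = 64.875
  smooth-fruited non-bitter: 346 × 1/16 = 21.625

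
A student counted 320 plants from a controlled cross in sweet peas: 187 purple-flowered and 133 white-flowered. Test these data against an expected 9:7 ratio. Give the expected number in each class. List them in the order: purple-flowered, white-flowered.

Under the 9:7 hypothesis (Σ ratio = 16, N = 320):
  purple-flowered: 320 × 9/16 = 180
  white-flowered: 320 × 7/16 = 140

180, 140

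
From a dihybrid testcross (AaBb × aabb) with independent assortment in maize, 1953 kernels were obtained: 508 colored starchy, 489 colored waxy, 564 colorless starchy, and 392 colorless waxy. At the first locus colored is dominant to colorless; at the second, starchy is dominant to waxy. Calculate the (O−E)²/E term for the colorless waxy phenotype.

18.974

A dihybrid testcross with independent assortment gives a 1:1:1:1 ratio.
The 1:1:1:1 ratio has 4 parts, so with N = 1953 the expected counts are:
  colored starchy: 1953 × 1/4 = 488.25
  colored waxy: 1953 × 1/4 = 488.25
  colorless starchy: 1953 × 1/4 = 488.25
  colorless waxy: 1953 × 1/4 = 488.25
Contribution of colorless waxy: (392 − 488.25)² / 488.25 = 18.9740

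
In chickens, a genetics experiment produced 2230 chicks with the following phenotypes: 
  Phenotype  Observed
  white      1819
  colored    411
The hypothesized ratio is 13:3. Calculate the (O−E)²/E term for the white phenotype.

Expected counts for N = 2230 under a 13:3 ratio (total parts = 16):
  white: 2230 × 13/16 = 1811.875
  colored: 2230 × 3/16 = 418.125
Contribution of white: (1819 − 1811.875)² / 1811.875 = 0.0280

0.028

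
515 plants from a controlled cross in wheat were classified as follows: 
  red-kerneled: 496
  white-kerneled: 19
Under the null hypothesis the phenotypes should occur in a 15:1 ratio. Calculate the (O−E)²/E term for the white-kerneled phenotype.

5.403

Expected counts for N = 515 under a 15:1 ratio (total parts = 16):
  red-kerneled: 515 × 15/16 = 482.8125
  white-kerneled: 515 × 1/16 = 32.1875
Contribution of white-kerneled: (19 − 32.1875)² / 32.1875 = 5.4030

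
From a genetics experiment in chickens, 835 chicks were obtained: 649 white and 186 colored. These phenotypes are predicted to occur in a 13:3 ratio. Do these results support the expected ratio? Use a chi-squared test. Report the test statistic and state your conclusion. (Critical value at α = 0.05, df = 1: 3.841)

6.812; not consistent

The 13:3 ratio has 16 parts, so with N = 835 the expected counts are:
  white: 835 × 13/16 = 678.4375
  colored: 835 × 3/16 = 156.5625
χ² = Σ (O − E)² / E
  white: (649 − 678.4375)² / 678.4375 = 1.2773
  colored: (186 − 156.5625)² / 156.5625 = 5.5350
χ² = 1.2773 + 5.5350 = 6.8123 ≈ 6.812
Degrees of freedom = 2 − 1 = 1; critical value at α = 0.05 is 3.841.
Since 6.812 > 3.841, we reject the null hypothesis — the data do not fit the 13:3 ratio.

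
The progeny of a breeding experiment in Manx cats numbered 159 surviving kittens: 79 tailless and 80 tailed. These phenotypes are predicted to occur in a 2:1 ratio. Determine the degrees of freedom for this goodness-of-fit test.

A goodness-of-fit test with 2 phenotype classes has df = 2 − 1 = 1.

1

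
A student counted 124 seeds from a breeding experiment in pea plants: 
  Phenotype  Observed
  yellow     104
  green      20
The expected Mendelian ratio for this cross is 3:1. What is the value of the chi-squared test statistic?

Total ratio parts = 4. Expected numbers out of 124:
  yellow: 124 × 3/4 = 93
  green: 124 × 1/4 = 31
χ² = Σ (O − E)² / E
  yellow: (104 − 93)² / 93 = 1.3011
  green: (20 − 31)² / 31 = 3.9032
χ² = 1.3011 + 3.9032 = 5.2043 ≈ 5.204

5.204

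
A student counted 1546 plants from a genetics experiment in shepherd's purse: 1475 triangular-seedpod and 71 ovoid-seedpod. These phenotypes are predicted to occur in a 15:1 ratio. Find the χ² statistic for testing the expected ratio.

Expected counts for N = 1546 under a 15:1 ratio (total parts = 16):
  triangular-seedpod: 1546 × 15/16 = 1449.375
  ovoid-seedpod: 1546 × 1/16 = 96.625
χ² = Σ (O − E)² / E
  triangular-seedpod: (1475 − 1449.375)² / 1449.375 = 0.4531
  ovoid-seedpod: (71 − 96.625)² / 96.625 = 6.7958
χ² = 0.4531 + 6.7958 = 7.2489 ≈ 7.249

7.249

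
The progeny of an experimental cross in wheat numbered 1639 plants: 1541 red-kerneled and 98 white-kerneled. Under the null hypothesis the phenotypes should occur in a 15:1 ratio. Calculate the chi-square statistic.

0.205

Under the 15:1 hypothesis (Σ ratio = 16, N = 1639):
  red-kerneled: 1639 × 15/16 = 1536.5625
  white-kerneled: 1639 × 1/16 = 102.4375
χ² = Σ (O − E)² / E
  red-kerneled: (1541 − 1536.5625)² / 1536.5625 = 0.0128
  white-kerneled: (98 − 102.4375)² / 102.4375 = 0.1922
χ² = 0.0128 + 0.1922 = 0.205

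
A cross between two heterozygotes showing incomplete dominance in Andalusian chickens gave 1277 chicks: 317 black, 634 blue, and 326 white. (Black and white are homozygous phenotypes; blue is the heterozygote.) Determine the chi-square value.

With incomplete dominance, a heterozygote × heterozygote cross gives a 1:2:1 phenotypic ratio.
Expected counts for N = 1277 under a 1:2:1 ratio (total parts = 4):
  black: 1277 × 1/4 = 319.25
  blue: 1277 × 2/4 = 638.5
  white: 1277 × 1/4 = 319.25
χ² = Σ (O − E)² / E
  black: (317 − 319.25)² / 319.25 = 0.0159
  blue: (634 − 638.5)² / 638.5 = 0.0317
  white: (326 − 319.25)² / 319.25 = 0.1427
χ² = 0.0159 + 0.0317 + 0.1427 = 0.1903 ≈ 0.190

0.190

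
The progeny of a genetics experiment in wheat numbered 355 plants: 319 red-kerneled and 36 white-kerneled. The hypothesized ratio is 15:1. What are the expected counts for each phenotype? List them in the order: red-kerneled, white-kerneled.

The 15:1 ratio has 16 parts, so with N = 355 the expected counts are:
  red-kerneled: 355 × 15/16 = 332.8125
  white-kerneled: 355 × 1/16 = 22.1875

332.8125, 22.1875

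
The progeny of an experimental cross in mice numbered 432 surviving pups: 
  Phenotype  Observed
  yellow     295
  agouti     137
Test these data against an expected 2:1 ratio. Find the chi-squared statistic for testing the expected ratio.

Total ratio parts = 3. Expected numbers out of 432:
  yellow: 432 × 2/3 = 288
  agouti: 432 × 1/3 = 144
χ² = Σ (O − E)² / E
  yellow: (295 − 288)² / 288 = 0.1701
  agouti: (137 − 144)² / 144 = 0.3403
χ² = 0.1701 + 0.3403 = 0.5104 ≈ 0.510

0.510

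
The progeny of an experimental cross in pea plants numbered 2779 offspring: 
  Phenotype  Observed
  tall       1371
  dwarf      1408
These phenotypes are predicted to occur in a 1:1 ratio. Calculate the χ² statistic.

0.493

Total ratio parts = 2. Expected numbers out of 2779:
  tall: 2779 × 1/2 = 1389.5
  dwarf: 2779 × 1/2 = 1389.5
χ² = Σ (O − E)² / E
  tall: (1371 − 1389.5)² / 1389.5 = 0.2463
  dwarf: (1408 − 1389.5)² / 1389.5 = 0.2463
χ² = 0.2463 + 0.2463 = 0.4926 ≈ 0.493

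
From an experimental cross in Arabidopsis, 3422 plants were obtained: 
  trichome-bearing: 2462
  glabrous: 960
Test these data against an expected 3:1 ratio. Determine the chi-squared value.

Total ratio parts = 4. Expected numbers out of 3422:
  trichome-bearing: 3422 × 3/4 = 2566.5
  glabrous: 3422 × 1/4 = 855.5
χ² = Σ (O − E)² / E
  trichome-bearing: (2462 − 2566.5)² / 2566.5 = 4.2549
  glabrous: (960 − 855.5)² / 855.5 = 12.7648
χ² = 4.2549 + 12.7648 = 17.0197 ≈ 17.020

17.020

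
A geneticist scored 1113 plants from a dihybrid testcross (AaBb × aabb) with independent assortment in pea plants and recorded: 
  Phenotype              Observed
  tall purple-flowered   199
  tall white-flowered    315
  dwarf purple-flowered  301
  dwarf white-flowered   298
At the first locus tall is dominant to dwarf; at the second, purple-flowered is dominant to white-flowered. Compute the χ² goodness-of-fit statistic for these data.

A dihybrid testcross with independent assortment gives a 1:1:1:1 ratio.
Expected counts for N = 1113 under a 1:1:1:1 ratio (total parts = 4):
  tall purple-flowered: 1113 × 1/4 = 278.25
  tall white-flowered: 1113 × 1/4 = 278.25
  dwarf purple-flowered: 1113 × 1/4 = 278.25
  dwarf white-flowered: 1113 × 1/4 = 278.25
χ² = Σ (O − E)² / E
  tall purple-flowered: (199 − 278.25)² / 278.25 = 22.5717
  tall white-flowered: (315 − 278.25)² / 278.25 = 4.8538
  dwarf purple-flowered: (301 − 278.25)² / 278.25 = 1.8601
  dwarf white-flowered: (298 − 278.25)² / 278.25 = 1.4018
χ² = 22.5717 + 4.8538 + 1.8601 + 1.4018 = 30.6874 ≈ 30.687

30.687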